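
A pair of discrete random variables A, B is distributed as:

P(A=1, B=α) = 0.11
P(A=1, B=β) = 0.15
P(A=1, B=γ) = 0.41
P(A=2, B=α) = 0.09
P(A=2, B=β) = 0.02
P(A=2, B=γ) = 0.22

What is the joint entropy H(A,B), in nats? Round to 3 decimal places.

H(A,B) = −Σ p(x,y)·ln p(x,y) over all 6 cells.
  cell (1,α): −0.11·ln0.11 = 0.2428
  cell (1,β): −0.15·ln0.15 = 0.2846
  cell (1,γ): −0.41·ln0.41 = 0.3656
  cell (2,α): −0.09·ln0.09 = 0.2167
  cell (2,β): −0.02·ln0.02 = 0.0782
  cell (2,γ): −0.22·ln0.22 = 0.3331
Sum = 1.521 nats.

1.521 nats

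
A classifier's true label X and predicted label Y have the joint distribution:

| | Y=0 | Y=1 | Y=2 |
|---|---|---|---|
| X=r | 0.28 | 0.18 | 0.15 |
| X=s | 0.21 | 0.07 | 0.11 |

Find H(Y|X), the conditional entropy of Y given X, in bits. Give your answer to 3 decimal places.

Marginals: p(X) = (0.6100, 0.3900), p(Y) = (0.4900, 0.2500, 0.2600).
H(Y|X) = Σ p(X) · H(Y|X=·).
  X=r: p=0.6100, H(Y|X=r) = 1.5329
  X=s: p=0.3900, H(Y|X=s) = 1.4407
Weighted sum = 1.497 bits.

1.497 bits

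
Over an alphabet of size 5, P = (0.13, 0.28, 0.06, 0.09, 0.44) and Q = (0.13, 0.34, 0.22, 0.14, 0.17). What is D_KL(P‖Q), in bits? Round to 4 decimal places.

D(P‖Q) = Σ p·log₂(p/q).
  0.13·log₂(0.13/0.13) = 0.00000
  0.28·log₂(0.28/0.34) = -0.07843
  0.06·log₂(0.06/0.22) = -0.11247
  0.09·log₂(0.09/0.14) = -0.05737
  0.44·log₂(0.44/0.17) = 0.60367
D(P‖Q) = 0.3554 bits.

0.3554 bits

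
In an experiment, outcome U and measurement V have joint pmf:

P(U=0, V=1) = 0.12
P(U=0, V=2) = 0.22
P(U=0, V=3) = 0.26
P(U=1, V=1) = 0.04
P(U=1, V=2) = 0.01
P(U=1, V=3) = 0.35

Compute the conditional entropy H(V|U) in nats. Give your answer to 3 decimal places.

Chain rule: H(V|U) = H(U,V) − H(U).
Marginals: p(U) = (0.6000, 0.4000), p(V) = (0.1600, 0.2300, 0.6100).
H(U,V) = 1.4800 nats; H(U) = 0.6730 nats.
H(V|U) = 1.4800 − 0.6730 = 0.807 nats.

0.807 nats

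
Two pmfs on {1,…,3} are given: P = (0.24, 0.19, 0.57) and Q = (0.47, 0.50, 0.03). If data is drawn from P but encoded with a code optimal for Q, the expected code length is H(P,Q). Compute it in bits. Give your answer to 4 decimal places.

3.3350 bits

H(P,Q) = −Σ p·log₂ q.
  −0.24·log₂(0.47) = 0.26142
  −0.19·log₂(0.50) = 0.19000
  −0.57·log₂(0.03) = 2.88357
H(P,Q) = 3.3350 bits.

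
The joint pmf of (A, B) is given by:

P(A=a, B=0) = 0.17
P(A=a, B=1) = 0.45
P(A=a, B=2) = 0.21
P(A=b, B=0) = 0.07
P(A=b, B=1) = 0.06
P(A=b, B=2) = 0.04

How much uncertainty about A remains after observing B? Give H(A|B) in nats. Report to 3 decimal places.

0.440 nats

Chain rule: H(A|B) = H(A,B) − H(B).
Marginals: p(A) = (0.8300, 0.1700), p(B) = (0.2400, 0.5100, 0.2500).
H(A,B) = 1.4720 nats; H(B) = 1.0325 nats.
H(A|B) = 1.4720 − 1.0325 = 0.440 nats.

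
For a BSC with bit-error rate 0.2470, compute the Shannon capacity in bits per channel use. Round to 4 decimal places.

0.1935 bits

Binary symmetric channel: C = 1 − h₂(ε) where h₂ is the binary entropy function.
h₂(0.2470) = −0.2470·log₂0.2470 − 0.7530·log₂0.7530 = 0.8065.
C = 1 − 0.8065 = 0.1935 bits per channel use.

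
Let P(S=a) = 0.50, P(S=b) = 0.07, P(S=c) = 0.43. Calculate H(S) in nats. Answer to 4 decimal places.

H(S) = −Σ p·ln p.
  −(0.50)·ln(0.50) = 0.34657
  −(0.07)·ln(0.07) = 0.18615
  −(0.43)·ln(0.43) = 0.36291
Sum: 0.34657 + 0.18615 + 0.36291 = 0.8956 nats.

0.8956 nats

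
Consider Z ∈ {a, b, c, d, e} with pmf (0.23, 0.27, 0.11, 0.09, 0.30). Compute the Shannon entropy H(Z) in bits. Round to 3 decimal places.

H(Z) = −Σ p·log₂ p.
  −(0.23)·log₂(0.23) = 0.4877
  −(0.27)·log₂(0.27) = 0.5100
  −(0.11)·log₂(0.11) = 0.3503
  −(0.09)·log₂(0.09) = 0.3127
  −(0.30)·log₂(0.30) = 0.5211
Sum: 0.4877 + 0.5100 + 0.3503 + 0.3127 + 0.5211 = 2.182 bits.

2.182 bits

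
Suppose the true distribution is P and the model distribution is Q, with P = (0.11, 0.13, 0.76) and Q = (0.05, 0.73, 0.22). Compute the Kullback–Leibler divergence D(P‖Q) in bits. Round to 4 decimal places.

1.1608 bits

D(P‖Q) = Σ p·log₂(p/q).
  0.11·log₂(0.11/0.05) = 0.12513
  0.13·log₂(0.13/0.73) = -0.32362
  0.76·log₂(0.76/0.22) = 1.35926
D(P‖Q) = 1.1608 bits.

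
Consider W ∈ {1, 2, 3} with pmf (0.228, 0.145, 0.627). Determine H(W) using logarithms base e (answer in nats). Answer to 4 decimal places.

0.9098 nats

H(W) = −Σ p·ln p.
  −(0.228)·ln(0.228) = 0.33708
  −(0.145)·ln(0.145) = 0.28000
  −(0.627)·ln(0.627) = 0.29269
Sum: 0.33708 + 0.28000 + 0.29269 = 0.9098 nats.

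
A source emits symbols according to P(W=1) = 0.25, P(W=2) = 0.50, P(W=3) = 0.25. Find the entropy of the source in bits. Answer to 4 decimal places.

H(W) = −Σ p·log₂ p.
  −(0.25)·log₂(0.25) = 0.50000
  −(0.50)·log₂(0.50) = 0.50000
  −(0.25)·log₂(0.25) = 0.50000
Sum: 0.50000 + 0.50000 + 0.50000 = 1.5000 bits.

1.5000 bits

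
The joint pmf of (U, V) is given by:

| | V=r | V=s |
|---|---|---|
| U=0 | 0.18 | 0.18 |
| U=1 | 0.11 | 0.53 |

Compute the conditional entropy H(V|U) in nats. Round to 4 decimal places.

Chain rule: H(V|U) = H(U,V) − H(U).
Marginals: p(U) = (0.3600, 0.6400), p(V) = (0.2900, 0.7100).
H(U,V) = 1.1966 nats; H(U) = 0.6534 nats.
H(V|U) = 1.1966 − 0.6534 = 0.5432 nats.

0.5432 nats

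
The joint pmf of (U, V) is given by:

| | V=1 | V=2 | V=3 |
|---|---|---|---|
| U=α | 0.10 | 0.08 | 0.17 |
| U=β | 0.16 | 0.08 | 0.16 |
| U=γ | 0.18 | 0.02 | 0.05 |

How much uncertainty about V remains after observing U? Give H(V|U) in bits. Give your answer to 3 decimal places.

Chain rule: H(V|U) = H(U,V) − H(U).
Marginals: p(U) = (0.3500, 0.4000, 0.2500), p(V) = (0.4400, 0.1800, 0.3800).
H(U,V) = 2.9701 bits; H(U) = 1.5589 bits.
H(V|U) = 2.9701 − 1.5589 = 1.411 bits.

1.411 bits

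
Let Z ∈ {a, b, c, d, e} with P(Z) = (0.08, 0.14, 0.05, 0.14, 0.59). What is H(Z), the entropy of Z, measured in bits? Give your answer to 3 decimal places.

1.751 bits

H(Z) = −Σ p·log₂ p.
  −(0.08)·log₂(0.08) = 0.2915
  −(0.14)·log₂(0.14) = 0.3971
  −(0.05)·log₂(0.05) = 0.2161
  −(0.14)·log₂(0.14) = 0.3971
  −(0.59)·log₂(0.59) = 0.4491
Sum: 0.2915 + 0.3971 + 0.2161 + 0.3971 + 0.4491 = 1.751 bits.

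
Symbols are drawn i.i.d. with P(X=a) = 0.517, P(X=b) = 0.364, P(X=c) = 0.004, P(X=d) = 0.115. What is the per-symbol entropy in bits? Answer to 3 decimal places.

1.413 bits

H(X) = −Σ p·log₂ p.
  −(0.517)·log₂(0.517) = 0.4921
  −(0.364)·log₂(0.364) = 0.5307
  −(0.004)·log₂(0.004) = 0.0319
  −(0.115)·log₂(0.115) = 0.3588
Sum: 0.4921 + 0.5307 + 0.0319 + 0.3588 = 1.413 bits.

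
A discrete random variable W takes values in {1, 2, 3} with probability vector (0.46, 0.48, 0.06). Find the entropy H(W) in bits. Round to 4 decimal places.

H(W) = −Σ p·log₂ p.
  −(0.46)·log₂(0.46) = 0.51534
  −(0.48)·log₂(0.48) = 0.50827
  −(0.06)·log₂(0.06) = 0.24353
Sum: 0.51534 + 0.50827 + 0.24353 = 1.2671 bits.

1.2671 bits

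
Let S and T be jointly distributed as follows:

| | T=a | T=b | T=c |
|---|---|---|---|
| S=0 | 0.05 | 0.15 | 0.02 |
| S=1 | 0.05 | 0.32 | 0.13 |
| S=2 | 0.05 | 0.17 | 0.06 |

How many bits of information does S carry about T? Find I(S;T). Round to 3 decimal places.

0.032 bits

Marginals: p(S) = (0.2200, 0.5000, 0.2800), p(T) = (0.1500, 0.6400, 0.2100).
I(S;T) = Σ p(x,y)·log₂[p(x,y)/(p(x)p(y))].
  (0,a): 0.05·log₂(1.5152) = 0.0300
  (0,b): 0.15·log₂(1.0653) = 0.0137
  (0,c): 0.02·log₂(0.4329) = -0.0242
  (1,a): 0.05·log₂(0.6667) = -0.0292
  (1,b): 0.32·log₂(1.0000) = 0.0000
  (1,c): 0.13·log₂(1.2381) = 0.0401
  (2,a): 0.05·log₂(1.1905) = 0.0126
  (2,b): 0.17·log₂(0.9487) = -0.0129
  (2,c): 0.06·log₂(1.0204) = 0.0017
Sum = 0.032 bits.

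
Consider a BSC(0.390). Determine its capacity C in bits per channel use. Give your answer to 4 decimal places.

0.0352 bits

Binary symmetric channel: C = 1 − h₂(ε) where h₂ is the binary entropy function.
h₂(0.390) = −0.390·log₂0.390 − 0.610·log₂0.610 = 0.9648.
C = 1 − 0.9648 = 0.0352 bits per channel use.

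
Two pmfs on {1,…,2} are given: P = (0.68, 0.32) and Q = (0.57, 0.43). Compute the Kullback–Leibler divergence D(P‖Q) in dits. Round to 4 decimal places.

0.0110 dits

D(P‖Q) = Σ p·log₁₀(p/q).
  0.68·log₁₀(0.68/0.57) = 0.05211
  0.32·log₁₀(0.32/0.43) = -0.04106
D(P‖Q) = 0.0110 dits.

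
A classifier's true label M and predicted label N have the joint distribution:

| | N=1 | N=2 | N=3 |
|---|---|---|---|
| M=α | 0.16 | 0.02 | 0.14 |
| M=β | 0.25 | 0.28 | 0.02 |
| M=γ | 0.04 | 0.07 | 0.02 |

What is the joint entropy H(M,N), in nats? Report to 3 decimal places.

H(M,N) = −Σ p(x,y)·ln p(x,y) over all 9 cells.
  cell (α,1): −0.16·ln0.16 = 0.2932
  cell (α,2): −0.02·ln0.02 = 0.0782
  cell (α,3): −0.14·ln0.14 = 0.2753
  cell (β,1): −0.25·ln0.25 = 0.3466
  cell (β,2): −0.28·ln0.28 = 0.3564
  cell (β,3): −0.02·ln0.02 = 0.0782
  cell (γ,1): −0.04·ln0.04 = 0.1288
  cell (γ,2): −0.07·ln0.07 = 0.1861
  cell (γ,3): −0.02·ln0.02 = 0.0782
Sum = 1.821 nats.

1.821 nats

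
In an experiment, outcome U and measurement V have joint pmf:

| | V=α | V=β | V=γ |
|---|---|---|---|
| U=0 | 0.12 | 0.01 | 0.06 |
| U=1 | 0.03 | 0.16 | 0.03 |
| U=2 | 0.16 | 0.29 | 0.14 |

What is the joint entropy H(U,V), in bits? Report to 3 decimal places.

H(U,V) = −Σ p(x,y)·log₂ p(x,y) over all 9 cells.
  cell (0,α): −0.12·log₂0.12 = 0.3671
  cell (0,β): −0.01·log₂0.01 = 0.0664
  cell (0,γ): −0.06·log₂0.06 = 0.2435
  cell (1,α): −0.03·log₂0.03 = 0.1518
  cell (1,β): −0.16·log₂0.16 = 0.4230
  cell (1,γ): −0.03·log₂0.03 = 0.1518
  cell (2,α): −0.16·log₂0.16 = 0.4230
  cell (2,β): −0.29·log₂0.29 = 0.5179
  cell (2,γ): −0.14·log₂0.14 = 0.3971
Sum = 2.742 bits.

2.742 bits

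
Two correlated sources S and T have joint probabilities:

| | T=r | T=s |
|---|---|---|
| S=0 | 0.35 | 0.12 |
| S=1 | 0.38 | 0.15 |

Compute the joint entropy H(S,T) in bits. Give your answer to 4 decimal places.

1.8382 bits

H(S,T) = −Σ p(x,y)·log₂ p(x,y) over all 4 cells.
  cell (0,r): −0.35·log₂0.35 = 0.53010
  cell (0,s): −0.12·log₂0.12 = 0.36707
  cell (1,r): −0.38·log₂0.38 = 0.53045
  cell (1,s): −0.15·log₂0.15 = 0.41054
Sum = 1.8382 bits.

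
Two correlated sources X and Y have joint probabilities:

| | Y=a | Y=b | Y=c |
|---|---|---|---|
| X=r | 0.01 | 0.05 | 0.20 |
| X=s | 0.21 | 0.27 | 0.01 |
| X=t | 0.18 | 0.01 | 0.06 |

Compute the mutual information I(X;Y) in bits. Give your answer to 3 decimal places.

Marginals: p(X) = (0.2600, 0.4900, 0.2500), p(Y) = (0.4000, 0.3300, 0.2700).
I(X;Y) = H(X) + H(Y) − H(X,Y).
H(X) = 1.5096, H(Y) = 1.5666, H(X,Y) = 2.5515.
I(X;Y) = 1.5096 + 1.5666 − 2.5515 = 0.525 bits.

0.525 bits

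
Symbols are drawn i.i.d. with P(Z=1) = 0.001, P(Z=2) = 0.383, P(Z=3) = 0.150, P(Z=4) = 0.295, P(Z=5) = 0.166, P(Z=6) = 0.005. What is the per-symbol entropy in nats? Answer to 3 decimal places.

1.344 nats

H(Z) = −Σ p·ln p.
  −(0.001)·ln(0.001) = 0.0069
  −(0.383)·ln(0.383) = 0.3676
  −(0.150)·ln(0.150) = 0.2846
  −(0.295)·ln(0.295) = 0.3601
  −(0.166)·ln(0.166) = 0.2981
  −(0.005)·ln(0.005) = 0.0265
Sum: 0.0069 + 0.3676 + 0.2846 + 0.3601 + 0.2981 + 0.0265 = 1.344 nats.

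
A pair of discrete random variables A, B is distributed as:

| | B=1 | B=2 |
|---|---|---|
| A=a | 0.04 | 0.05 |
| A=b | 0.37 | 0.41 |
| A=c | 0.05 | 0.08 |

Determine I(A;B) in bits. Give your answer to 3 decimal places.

0.003 bits

Marginals: p(A) = (0.0900, 0.7800, 0.1300), p(B) = (0.4600, 0.5400).
I(A;B) = Σ p(x,y)·log₂[p(x,y)/(p(x)p(y))].
  (a,1): 0.04·log₂(0.9662) = -0.0020
  (a,2): 0.05·log₂(1.0288) = 0.0020
  (b,1): 0.37·log₂(1.0312) = 0.0164
  (b,2): 0.41·log₂(0.9734) = -0.0159
  (c,1): 0.05·log₂(0.8361) = -0.0129
  (c,2): 0.08·log₂(1.1396) = 0.0151
Sum = 0.003 bits.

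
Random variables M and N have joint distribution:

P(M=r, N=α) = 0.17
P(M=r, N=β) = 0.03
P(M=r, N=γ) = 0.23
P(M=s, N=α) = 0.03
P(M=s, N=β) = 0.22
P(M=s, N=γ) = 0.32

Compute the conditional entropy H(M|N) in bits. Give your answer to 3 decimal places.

Chain rule: H(M|N) = H(M,N) − H(N).
Marginals: p(M) = (0.4300, 0.5700), p(N) = (0.2000, 0.2500, 0.5500).
H(M,N) = 2.2324 bits; H(N) = 1.4388 bits.
H(M|N) = 2.2324 − 1.4388 = 0.794 bits.

0.794 bits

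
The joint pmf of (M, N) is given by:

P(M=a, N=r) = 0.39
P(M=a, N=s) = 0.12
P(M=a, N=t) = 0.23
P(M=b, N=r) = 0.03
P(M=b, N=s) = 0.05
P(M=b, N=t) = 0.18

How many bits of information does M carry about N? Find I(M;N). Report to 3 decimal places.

Marginals: p(M) = (0.7400, 0.2600), p(N) = (0.4200, 0.1700, 0.4100).
I(M;N) = H(M) + H(N) − H(M,N).
H(M) = 0.8267, H(N) = 1.4876, H(M,N) = 2.1977.
I(M;N) = 0.8267 + 1.4876 − 2.1977 = 0.117 bits.

0.117 bits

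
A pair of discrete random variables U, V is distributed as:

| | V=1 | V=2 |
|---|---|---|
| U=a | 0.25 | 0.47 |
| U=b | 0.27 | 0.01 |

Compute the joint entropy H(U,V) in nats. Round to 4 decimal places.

H(U,V) = −Σ p(x,y)·ln p(x,y) over all 4 cells.
  cell (a,1): −0.25·ln0.25 = 0.34657
  cell (a,2): −0.47·ln0.47 = 0.35486
  cell (b,1): −0.27·ln0.27 = 0.35352
  cell (b,2): −0.01·ln0.01 = 0.04605
Sum = 1.1010 nats.

1.1010 nats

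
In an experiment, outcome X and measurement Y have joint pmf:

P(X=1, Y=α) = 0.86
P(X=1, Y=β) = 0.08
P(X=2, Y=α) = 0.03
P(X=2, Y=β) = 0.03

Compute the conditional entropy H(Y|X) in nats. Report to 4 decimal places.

Marginals: p(X) = (0.9400, 0.0600), p(Y) = (0.8900, 0.1100).
H(Y|X) = Σ p(X) · H(Y|X=·).
  X=1: p=0.9400, H(Y|X=1) = 0.2911
  X=2: p=0.0600, H(Y|X=2) = 0.6931
Weighted sum = 0.3152 nats.

0.3152 nats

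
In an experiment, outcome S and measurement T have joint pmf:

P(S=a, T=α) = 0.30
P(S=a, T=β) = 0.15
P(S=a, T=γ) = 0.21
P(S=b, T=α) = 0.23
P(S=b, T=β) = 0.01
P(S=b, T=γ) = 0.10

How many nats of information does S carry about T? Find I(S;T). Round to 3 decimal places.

0.046 nats

Marginals: p(S) = (0.6600, 0.3400), p(T) = (0.5300, 0.1600, 0.3100).
I(S;T) = Σ p(x,y)·ln[p(x,y)/(p(x)p(y))].
  (a,α): 0.30·ln(0.8576) = -0.0461
  (a,β): 0.15·ln(1.4205) = 0.0526
  (a,γ): 0.21·ln(1.0264) = 0.0055
  (b,α): 0.23·ln(1.2764) = 0.0561
  (b,β): 0.01·ln(0.1838) = -0.0169
  (b,γ): 0.10·ln(0.9488) = -0.0053
Sum = 0.046 nats.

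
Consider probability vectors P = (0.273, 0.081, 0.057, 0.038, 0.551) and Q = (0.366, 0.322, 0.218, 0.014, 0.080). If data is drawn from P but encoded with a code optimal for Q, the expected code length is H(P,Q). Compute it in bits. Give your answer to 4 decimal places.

H(P,Q) = −Σ p·log₂ q.
  −0.273·log₂(0.366) = 0.39587
  −0.081·log₂(0.322) = 0.13242
  −0.057·log₂(0.218) = 0.12526
  −0.038·log₂(0.014) = 0.23402
  −0.551·log₂(0.080) = 2.00776
H(P,Q) = 2.8953 bits.

2.8953 bits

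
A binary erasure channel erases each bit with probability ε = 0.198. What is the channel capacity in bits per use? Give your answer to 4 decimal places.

Binary erasure channel: capacity C = 1 − ε.
C = 1 − 0.198 = 0.8020 bits per channel use.

0.8020 bits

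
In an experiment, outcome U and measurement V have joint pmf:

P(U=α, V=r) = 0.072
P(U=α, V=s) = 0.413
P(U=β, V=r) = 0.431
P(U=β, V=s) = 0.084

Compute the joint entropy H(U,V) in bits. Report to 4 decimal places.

1.6237 bits

H(U,V) = −Σ p(x,y)·log₂ p(x,y) over all 4 cells.
  cell (α,r): −0.072·log₂0.072 = 0.27330
  cell (α,s): −0.413·log₂0.413 = 0.52690
  cell (β,r): −0.431·log₂0.431 = 0.52334
  cell (β,s): −0.084·log₂0.084 = 0.30017
Sum = 1.6237 bits.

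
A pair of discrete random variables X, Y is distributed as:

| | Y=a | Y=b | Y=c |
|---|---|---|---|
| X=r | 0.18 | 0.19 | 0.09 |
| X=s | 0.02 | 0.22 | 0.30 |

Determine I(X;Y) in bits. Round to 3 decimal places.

0.189 bits

Marginals: p(X) = (0.4600, 0.5400), p(Y) = (0.2000, 0.4100, 0.3900).
I(X;Y) = Σ p(x,y)·log₂[p(x,y)/(p(x)p(y))].
  (r,a): 0.18·log₂(1.9565) = 0.1743
  (r,b): 0.19·log₂(1.0074) = 0.0020
  (r,c): 0.09·log₂(0.5017) = -0.0896
  (s,a): 0.02·log₂(0.1852) = -0.0487
  (s,b): 0.22·log₂(0.9937) = -0.0020
  (s,c): 0.30·log₂(1.4245) = 0.1531
Sum = 0.189 bits.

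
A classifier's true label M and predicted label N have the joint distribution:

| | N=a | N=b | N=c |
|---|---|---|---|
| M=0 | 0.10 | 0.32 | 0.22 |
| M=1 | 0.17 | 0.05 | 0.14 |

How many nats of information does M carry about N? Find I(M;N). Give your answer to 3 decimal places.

0.088 nats

Marginals: p(M) = (0.6400, 0.3600), p(N) = (0.2700, 0.3700, 0.3600).
I(M;N) = Σ p(x,y)·ln[p(x,y)/(p(x)p(y))].
  (0,a): 0.10·ln(0.5787) = -0.0547
  (0,b): 0.32·ln(1.3514) = 0.0964
  (0,c): 0.22·ln(0.9549) = -0.0102
  (1,a): 0.17·ln(1.7490) = 0.0950
  (1,b): 0.05·ln(0.3754) = -0.0490
  (1,c): 0.14·ln(1.0802) = 0.0108
Sum = 0.088 nats.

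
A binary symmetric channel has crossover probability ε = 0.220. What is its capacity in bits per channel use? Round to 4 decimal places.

Binary symmetric channel: C = 1 − h₂(ε) where h₂ is the binary entropy function.
h₂(0.220) = −0.220·log₂0.220 − 0.780·log₂0.780 = 0.7602.
C = 1 − 0.7602 = 0.2398 bits per channel use.

0.2398 bits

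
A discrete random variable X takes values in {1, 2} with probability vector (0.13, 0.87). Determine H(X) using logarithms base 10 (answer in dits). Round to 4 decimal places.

0.1678 dits

H(X) = −Σ p·log₁₀ p.
  −(0.13)·log₁₀(0.13) = 0.11519
  −(0.87)·log₁₀(0.87) = 0.05262
Sum: 0.11519 + 0.05262 = 0.1678 dits.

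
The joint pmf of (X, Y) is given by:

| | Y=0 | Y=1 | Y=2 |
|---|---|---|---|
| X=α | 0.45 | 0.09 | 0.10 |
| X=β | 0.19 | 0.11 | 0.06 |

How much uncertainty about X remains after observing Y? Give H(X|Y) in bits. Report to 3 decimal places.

0.913 bits

Marginals: p(X) = (0.6400, 0.3600), p(Y) = (0.6400, 0.2000, 0.1600).
H(X|Y) = Σ p(Y) · H(X|Y=·).
  Y=0: p=0.6400, H(X|Y=0) = 0.8774
  Y=1: p=0.2000, H(X|Y=1) = 0.9928
  Y=2: p=0.1600, H(X|Y=2) = 0.9544
Weighted sum = 0.913 bits.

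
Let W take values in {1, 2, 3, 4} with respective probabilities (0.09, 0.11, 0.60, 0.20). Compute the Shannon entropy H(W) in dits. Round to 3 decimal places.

0.472 dits

H(W) = −Σ p·log₁₀ p.
  −(0.09)·log₁₀(0.09) = 0.0941
  −(0.11)·log₁₀(0.11) = 0.1054
  −(0.60)·log₁₀(0.60) = 0.1331
  −(0.20)·log₁₀(0.20) = 0.1398
Sum: 0.0941 + 0.1054 + 0.1331 + 0.1398 = 0.472 dits.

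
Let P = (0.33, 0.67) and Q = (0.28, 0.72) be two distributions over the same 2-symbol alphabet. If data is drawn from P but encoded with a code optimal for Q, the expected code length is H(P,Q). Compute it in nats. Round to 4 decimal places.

H(P,Q) = −Σ p·ln q.
  −0.33·ln(0.28) = 0.42008
  −0.67·ln(0.72) = 0.22010
H(P,Q) = 0.6402 nats.

0.6402 nats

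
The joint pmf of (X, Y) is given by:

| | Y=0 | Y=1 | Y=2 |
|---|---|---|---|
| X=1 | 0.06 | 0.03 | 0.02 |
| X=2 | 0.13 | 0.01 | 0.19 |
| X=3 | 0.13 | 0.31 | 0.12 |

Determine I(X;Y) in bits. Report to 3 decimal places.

Marginals: p(X) = (0.1100, 0.3300, 0.5600), p(Y) = (0.3200, 0.3500, 0.3300).
I(X;Y) = H(X) + H(Y) − H(X,Y).
H(X) = 1.3465, H(Y) = 1.5840, H(X,Y) = 2.6860.
I(X;Y) = 1.3465 + 1.5840 − 2.6860 = 0.245 bits.

0.245 bits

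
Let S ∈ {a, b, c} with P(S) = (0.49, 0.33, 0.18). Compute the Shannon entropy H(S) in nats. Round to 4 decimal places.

H(S) = −Σ p·ln p.
  −(0.49)·ln(0.49) = 0.34954
  −(0.33)·ln(0.33) = 0.36586
  −(0.18)·ln(0.18) = 0.30866
Sum: 0.34954 + 0.36586 + 0.30866 = 1.0241 nats.

1.0241 nats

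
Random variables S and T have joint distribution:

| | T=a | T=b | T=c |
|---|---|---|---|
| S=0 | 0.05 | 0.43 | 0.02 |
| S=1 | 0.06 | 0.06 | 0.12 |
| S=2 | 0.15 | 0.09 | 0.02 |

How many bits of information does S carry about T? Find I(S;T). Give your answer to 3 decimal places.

0.341 bits

Marginals: p(S) = (0.5000, 0.2400, 0.2600), p(T) = (0.2600, 0.5800, 0.1600).
I(S;T) = H(S) + H(T) − H(S,T).
H(S) = 1.4994, H(T) = 1.3841, H(S,T) = 2.5427.
I(S;T) = 1.4994 + 1.3841 − 2.5427 = 0.341 bits.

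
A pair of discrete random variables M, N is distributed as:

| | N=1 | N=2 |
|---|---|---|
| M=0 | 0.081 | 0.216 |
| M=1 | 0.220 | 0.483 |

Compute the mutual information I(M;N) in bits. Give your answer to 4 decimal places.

Marginals: p(M) = (0.2970, 0.7030), p(N) = (0.3010, 0.6990).
I(M;N) = Σ p(x,y)·log₂[p(x,y)/(p(x)p(y))].
  (0,1): 0.081·log₂(0.9061) = -0.01153
  (0,2): 0.216·log₂(1.0404) = 0.01236
  (1,1): 0.220·log₂(1.0397) = 0.01235
  (1,2): 0.483·log₂(0.9829) = -0.01201
Sum = 0.0012 bits.

0.0012 bits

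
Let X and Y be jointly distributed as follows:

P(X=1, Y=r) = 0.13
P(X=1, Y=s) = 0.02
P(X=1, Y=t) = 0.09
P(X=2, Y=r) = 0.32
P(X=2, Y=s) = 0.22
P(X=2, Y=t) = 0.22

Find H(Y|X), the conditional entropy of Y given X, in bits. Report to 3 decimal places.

Chain rule: H(Y|X) = H(X,Y) − H(X).
Marginals: p(X) = (0.2400, 0.7600), p(Y) = (0.4500, 0.2400, 0.3100).
H(X,Y) = 2.2954 bits; H(X) = 0.7950 bits.
H(Y|X) = 2.2954 − 0.7950 = 1.500 bits.

1.500 bits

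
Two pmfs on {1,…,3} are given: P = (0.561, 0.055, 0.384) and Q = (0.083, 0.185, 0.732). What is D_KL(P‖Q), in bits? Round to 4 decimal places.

1.0929 bits

D(P‖Q) = Σ p·log₂(p/q).
  0.561·log₂(0.561/0.083) = 1.54657
  0.055·log₂(0.055/0.185) = -0.09625
  0.384·log₂(0.384/0.732) = -0.35740
D(P‖Q) = 1.0929 bits.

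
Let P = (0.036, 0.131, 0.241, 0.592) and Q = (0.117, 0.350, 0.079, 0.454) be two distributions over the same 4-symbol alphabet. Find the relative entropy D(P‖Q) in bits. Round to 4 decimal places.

D(P‖Q) = Σ p·log₂(p/q).
  0.036·log₂(0.036/0.117) = -0.06122
  0.131·log₂(0.131/0.350) = -0.18573
  0.241·log₂(0.241/0.079) = 0.38780
  0.592·log₂(0.592/0.454) = 0.22668
D(P‖Q) = 0.3675 bits.

0.3675 bits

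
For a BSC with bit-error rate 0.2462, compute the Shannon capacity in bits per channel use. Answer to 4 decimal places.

Binary symmetric channel: C = 1 − h₂(ε) where h₂ is the binary entropy function.
h₂(0.2462) = −0.2462·log₂0.2462 − 0.7538·log₂0.7538 = 0.8052.
C = 1 − 0.8052 = 0.1948 bits per channel use.

0.1948 bits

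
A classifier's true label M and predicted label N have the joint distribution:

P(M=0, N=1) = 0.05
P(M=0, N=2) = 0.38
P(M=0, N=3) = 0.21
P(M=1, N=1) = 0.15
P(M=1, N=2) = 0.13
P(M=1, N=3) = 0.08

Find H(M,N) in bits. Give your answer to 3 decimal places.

2.304 bits

H(M,N) = −Σ p(x,y)·log₂ p(x,y) over all 6 cells.
  cell (0,1): −0.05·log₂0.05 = 0.2161
  cell (0,2): −0.38·log₂0.38 = 0.5305
  cell (0,3): −0.21·log₂0.21 = 0.4728
  cell (1,1): −0.15·log₂0.15 = 0.4105
  cell (1,2): −0.13·log₂0.13 = 0.3826
  cell (1,3): −0.08·log₂0.08 = 0.2915
Sum = 2.304 bits.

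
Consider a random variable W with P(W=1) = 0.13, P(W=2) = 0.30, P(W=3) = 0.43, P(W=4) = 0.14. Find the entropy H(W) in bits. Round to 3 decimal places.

H(W) = −Σ p·log₂ p.
  −(0.13)·log₂(0.13) = 0.3826
  −(0.30)·log₂(0.30) = 0.5211
  −(0.43)·log₂(0.43) = 0.5236
  −(0.14)·log₂(0.14) = 0.3971
Sum: 0.3826 + 0.5211 + 0.5236 + 0.3971 = 1.824 bits.

1.824 bits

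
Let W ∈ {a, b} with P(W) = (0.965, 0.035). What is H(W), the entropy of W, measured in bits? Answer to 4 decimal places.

H(W) = −Σ p·log₂ p.
  −(0.965)·log₂(0.965) = 0.04960
  −(0.035)·log₂(0.035) = 0.16928
Sum: 0.04960 + 0.16928 = 0.2189 bits.

0.2189 bits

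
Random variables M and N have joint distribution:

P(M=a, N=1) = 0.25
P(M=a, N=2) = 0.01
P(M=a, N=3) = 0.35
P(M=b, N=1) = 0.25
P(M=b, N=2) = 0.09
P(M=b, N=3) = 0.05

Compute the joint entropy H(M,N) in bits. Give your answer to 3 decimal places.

H(M,N) = −Σ p(x,y)·log₂ p(x,y) over all 6 cells.
  cell (a,1): −0.25·log₂0.25 = 0.5000
  cell (a,2): −0.01·log₂0.01 = 0.0664
  cell (a,3): −0.35·log₂0.35 = 0.5301
  cell (b,1): −0.25·log₂0.25 = 0.5000
  cell (b,2): −0.09·log₂0.09 = 0.3127
  cell (b,3): −0.05·log₂0.05 = 0.2161
Sum = 2.125 bits.

2.125 bits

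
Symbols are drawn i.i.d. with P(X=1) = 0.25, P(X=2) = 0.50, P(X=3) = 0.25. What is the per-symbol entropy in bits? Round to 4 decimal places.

1.5000 bits

H(X) = −Σ p·log₂ p.
  −(0.25)·log₂(0.25) = 0.50000
  −(0.50)·log₂(0.50) = 0.50000
  −(0.25)·log₂(0.25) = 0.50000
Sum: 0.50000 + 0.50000 + 0.50000 = 1.5000 bits.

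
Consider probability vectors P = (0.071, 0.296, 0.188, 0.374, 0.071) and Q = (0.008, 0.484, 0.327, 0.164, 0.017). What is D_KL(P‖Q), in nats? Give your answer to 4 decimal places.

0.3152 nats

D(P‖Q) = Σ p·ln(p/q).
  0.071·ln(0.071/0.008) = 0.15501
  0.296·ln(0.296/0.484) = -0.14555
  0.188·ln(0.188/0.327) = -0.10406
  0.374·ln(0.374/0.164) = 0.30832
  0.071·ln(0.071/0.017) = 0.10149
D(P‖Q) = 0.3152 nats.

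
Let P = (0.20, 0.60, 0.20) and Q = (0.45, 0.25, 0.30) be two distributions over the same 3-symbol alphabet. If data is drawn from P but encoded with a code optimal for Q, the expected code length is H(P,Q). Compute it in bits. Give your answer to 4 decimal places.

1.7778 bits

H(P,Q) = −Σ p·log₂ q.
  −0.20·log₂(0.45) = 0.23040
  −0.60·log₂(0.25) = 1.20000
  −0.20·log₂(0.30) = 0.34739
H(P,Q) = 1.7778 bits.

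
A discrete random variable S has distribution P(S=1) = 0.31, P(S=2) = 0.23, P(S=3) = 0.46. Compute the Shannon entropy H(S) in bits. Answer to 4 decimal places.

H(S) = −Σ p·log₂ p.
  −(0.31)·log₂(0.31) = 0.52379
  −(0.23)·log₂(0.23) = 0.48767
  −(0.46)·log₂(0.46) = 0.51534
Sum: 0.52379 + 0.48767 + 0.51534 = 1.5268 bits.

1.5268 bits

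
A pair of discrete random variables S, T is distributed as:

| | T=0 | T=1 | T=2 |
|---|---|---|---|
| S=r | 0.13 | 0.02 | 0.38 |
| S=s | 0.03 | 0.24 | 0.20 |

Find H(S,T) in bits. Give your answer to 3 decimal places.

H(S,T) = −Σ p(x,y)·log₂ p(x,y) over all 6 cells.
  cell (r,0): −0.13·log₂0.13 = 0.3826
  cell (r,1): −0.02·log₂0.02 = 0.1129
  cell (r,2): −0.38·log₂0.38 = 0.5305
  cell (s,0): −0.03·log₂0.03 = 0.1518
  cell (s,1): −0.24·log₂0.24 = 0.4941
  cell (s,2): −0.20·log₂0.20 = 0.4644
Sum = 2.136 bits.

2.136 bits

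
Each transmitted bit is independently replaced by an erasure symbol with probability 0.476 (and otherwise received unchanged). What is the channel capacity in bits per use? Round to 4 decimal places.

Binary erasure channel: capacity C = 1 − ε.
C = 1 − 0.476 = 0.5240 bits per channel use.

0.5240 bits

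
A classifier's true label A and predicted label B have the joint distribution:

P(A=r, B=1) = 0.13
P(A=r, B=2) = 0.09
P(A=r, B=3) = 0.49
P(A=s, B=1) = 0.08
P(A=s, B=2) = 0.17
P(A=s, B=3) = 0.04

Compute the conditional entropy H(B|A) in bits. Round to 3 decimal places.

Chain rule: H(B|A) = H(A,B) − H(A).
Marginals: p(A) = (0.7100, 0.2900), p(B) = (0.2100, 0.2600, 0.5300).
H(A,B) = 2.1114 bits; H(A) = 0.8687 bits.
H(B|A) = 2.1114 − 0.8687 = 1.243 bits.

1.243 bits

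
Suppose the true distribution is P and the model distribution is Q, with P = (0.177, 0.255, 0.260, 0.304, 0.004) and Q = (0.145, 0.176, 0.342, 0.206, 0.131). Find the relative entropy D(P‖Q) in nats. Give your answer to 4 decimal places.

D(P‖Q) = Σ p·ln(p/q).
  0.177·ln(0.177/0.145) = 0.03530
  0.255·ln(0.255/0.176) = 0.09455
  0.260·ln(0.260/0.342) = -0.07127
  0.304·ln(0.304/0.206) = 0.11830
  0.004·ln(0.004/0.131) = -0.01396
D(P‖Q) = 0.1629 nats.

0.1629 nats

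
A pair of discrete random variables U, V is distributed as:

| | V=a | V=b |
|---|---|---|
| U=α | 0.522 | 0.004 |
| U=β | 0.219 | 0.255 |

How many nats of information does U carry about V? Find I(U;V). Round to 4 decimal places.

0.2213 nats

Marginals: p(U) = (0.5260, 0.4740), p(V) = (0.7410, 0.2590).
I(U;V) = H(U) + H(V) − H(U,V).
H(U) = 0.6918, H(V) = 0.5720, H(U,V) = 1.0425.
I(U;V) = 0.6918 + 0.5720 − 1.0425 = 0.2213 nats.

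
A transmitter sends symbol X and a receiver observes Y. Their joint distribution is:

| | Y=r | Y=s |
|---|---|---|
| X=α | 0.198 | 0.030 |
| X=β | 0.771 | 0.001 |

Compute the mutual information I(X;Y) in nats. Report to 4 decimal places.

0.0418 nats

Marginals: p(X) = (0.2280, 0.7720), p(Y) = (0.9690, 0.0310).
I(X;Y) = Σ p(x,y)·ln[p(x,y)/(p(x)p(y))].
  (α,r): 0.198·ln(0.8962) = -0.02170
  (α,s): 0.030·ln(4.2445) = 0.04337
  (β,r): 0.771·ln(1.0307) = 0.02328
  (β,s): 0.001·ln(0.0418) = -0.00318
Sum = 0.0418 nats.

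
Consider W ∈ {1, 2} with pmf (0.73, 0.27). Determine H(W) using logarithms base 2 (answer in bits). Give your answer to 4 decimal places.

0.8415 bits

H(W) = −Σ p·log₂ p.
  −(0.73)·log₂(0.73) = 0.33144
  −(0.27)·log₂(0.27) = 0.51002
Sum: 0.33144 + 0.51002 = 0.8415 bits.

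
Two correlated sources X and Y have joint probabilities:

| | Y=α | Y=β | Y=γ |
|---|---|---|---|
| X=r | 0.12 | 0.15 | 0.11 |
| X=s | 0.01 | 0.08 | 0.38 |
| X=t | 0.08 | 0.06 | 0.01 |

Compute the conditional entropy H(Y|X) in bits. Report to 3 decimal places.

1.165 bits

Chain rule: H(Y|X) = H(X,Y) − H(X).
Marginals: p(X) = (0.3800, 0.4700, 0.1500), p(Y) = (0.2100, 0.2900, 0.5000).
H(X,Y) = 2.6178 bits; H(X) = 1.4530 bits.
H(Y|X) = 2.6178 − 1.4530 = 1.165 bits.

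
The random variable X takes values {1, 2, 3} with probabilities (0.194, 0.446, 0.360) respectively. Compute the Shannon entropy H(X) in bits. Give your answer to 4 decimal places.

H(X) = −Σ p·log₂ p.
  −(0.194)·log₂(0.194) = 0.45898
  −(0.446)·log₂(0.446) = 0.51954
  −(0.360)·log₂(0.360) = 0.53062
Sum: 0.45898 + 0.51954 + 0.53062 = 1.5091 bits.

1.5091 bits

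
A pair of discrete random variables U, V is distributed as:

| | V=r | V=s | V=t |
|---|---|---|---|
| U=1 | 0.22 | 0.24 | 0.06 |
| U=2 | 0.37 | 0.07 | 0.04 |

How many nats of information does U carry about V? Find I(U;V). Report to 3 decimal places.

Marginals: p(U) = (0.5200, 0.4800), p(V) = (0.5900, 0.3100, 0.1000).
I(U;V) = Σ p(x,y)·ln[p(x,y)/(p(x)p(y))].
  (1,r): 0.22·ln(0.7171) = -0.0732
  (1,s): 0.24·ln(1.4888) = 0.0955
  (1,t): 0.06·ln(1.1538) = 0.0086
  (2,r): 0.37·ln(1.3065) = 0.0989
  (2,s): 0.07·ln(0.4704) = -0.0528
  (2,t): 0.04·ln(0.8333) = -0.0073
Sum = 0.070 nats.

0.070 nats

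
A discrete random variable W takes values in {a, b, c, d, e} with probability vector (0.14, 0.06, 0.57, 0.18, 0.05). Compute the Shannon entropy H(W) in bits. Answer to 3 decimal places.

1.764 bits

H(W) = −Σ p·log₂ p.
  −(0.14)·log₂(0.14) = 0.3971
  −(0.06)·log₂(0.06) = 0.2435
  −(0.57)·log₂(0.57) = 0.4623
  −(0.18)·log₂(0.18) = 0.4453
  −(0.05)·log₂(0.05) = 0.2161
Sum: 0.3971 + 0.2435 + 0.4623 + 0.4453 + 0.2161 = 1.764 bits.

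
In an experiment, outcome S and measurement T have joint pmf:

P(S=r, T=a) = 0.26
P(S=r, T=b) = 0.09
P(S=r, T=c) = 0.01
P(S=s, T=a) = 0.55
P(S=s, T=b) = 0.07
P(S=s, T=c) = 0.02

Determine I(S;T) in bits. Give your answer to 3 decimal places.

0.024 bits

Marginals: p(S) = (0.3600, 0.6400), p(T) = (0.8100, 0.1600, 0.0300).
I(S;T) = Σ p(x,y)·log₂[p(x,y)/(p(x)p(y))].
  (r,a): 0.26·log₂(0.8916) = -0.0430
  (r,b): 0.09·log₂(1.5625) = 0.0579
  (r,c): 0.01·log₂(0.9259) = -0.0011
  (s,a): 0.55·log₂(1.0610) = 0.0470
  (s,b): 0.07·log₂(0.6836) = -0.0384
  (s,c): 0.02·log₂(1.0417) = 0.0012
Sum = 0.024 bits.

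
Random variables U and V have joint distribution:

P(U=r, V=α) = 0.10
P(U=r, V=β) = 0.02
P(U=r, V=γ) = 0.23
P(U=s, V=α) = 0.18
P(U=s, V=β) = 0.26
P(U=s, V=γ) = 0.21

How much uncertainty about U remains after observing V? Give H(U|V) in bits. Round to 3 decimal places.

0.807 bits

Marginals: p(U) = (0.3500, 0.6500), p(V) = (0.2800, 0.2800, 0.4400).
H(U|V) = Σ p(V) · H(U|V=·).
  V=α: p=0.2800, H(U|V=α) = 0.9403
  V=β: p=0.2800, H(U|V=β) = 0.3712
  V=γ: p=0.4400, H(U|V=γ) = 0.9985
Weighted sum = 0.807 bits.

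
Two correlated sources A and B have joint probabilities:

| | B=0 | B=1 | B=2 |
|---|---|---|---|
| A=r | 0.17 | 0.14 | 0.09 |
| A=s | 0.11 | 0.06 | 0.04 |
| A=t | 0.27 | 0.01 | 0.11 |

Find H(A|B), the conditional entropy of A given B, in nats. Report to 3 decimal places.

0.977 nats

Marginals: p(A) = (0.4000, 0.2100, 0.3900), p(B) = (0.5500, 0.2100, 0.2400).
H(A|B) = Σ p(B) · H(A|B=·).
  B=0: p=0.5500, H(A|B=0) = 1.0341
  B=1: p=0.2100, H(A|B=1) = 0.7732
  B=2: p=0.2400, H(A|B=2) = 1.0240
Weighted sum = 0.977 nats.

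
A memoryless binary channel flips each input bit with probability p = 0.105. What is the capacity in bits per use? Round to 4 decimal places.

Binary symmetric channel: C = 1 − h₂(ε) where h₂ is the binary entropy function.
h₂(0.105) = −0.105·log₂0.105 − 0.895·log₂0.895 = 0.4846.
C = 1 − 0.4846 = 0.5154 bits per channel use.

0.5154 bits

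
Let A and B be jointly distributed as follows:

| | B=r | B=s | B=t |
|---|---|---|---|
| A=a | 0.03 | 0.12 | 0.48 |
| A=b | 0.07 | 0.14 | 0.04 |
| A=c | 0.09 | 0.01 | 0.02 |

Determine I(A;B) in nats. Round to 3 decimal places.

0.251 nats

Marginals: p(A) = (0.6300, 0.2500, 0.1200), p(B) = (0.1900, 0.2700, 0.5400).
I(A;B) = Σ p(x,y)·ln[p(x,y)/(p(x)p(y))].
  (a,r): 0.03·ln(0.2506) = -0.0415
  (a,s): 0.12·ln(0.7055) = -0.0419
  (a,t): 0.48·ln(1.4109) = 0.1652
  (b,r): 0.07·ln(1.4737) = 0.0271
  (b,s): 0.14·ln(2.0741) = 0.1021
  (b,t): 0.04·ln(0.2963) = -0.0487
  (c,r): 0.09·ln(3.9474) = 0.1236
  (c,s): 0.01·ln(0.3086) = -0.0118
  (c,t): 0.02·ln(0.3086) = -0.0235
Sum = 0.251 nats.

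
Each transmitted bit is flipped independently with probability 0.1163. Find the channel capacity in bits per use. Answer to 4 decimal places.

Binary symmetric channel: C = 1 − h₂(ε) where h₂ is the binary entropy function.
h₂(0.1163) = −0.1163·log₂0.1163 − 0.8837·log₂0.8837 = 0.5186.
C = 1 − 0.5186 = 0.4814 bits per channel use.

0.4814 bits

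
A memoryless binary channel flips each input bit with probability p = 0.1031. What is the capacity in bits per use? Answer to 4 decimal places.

Binary symmetric channel: C = 1 − h₂(ε) where h₂ is the binary entropy function.
h₂(0.1031) = −0.1031·log₂0.1031 − 0.8969·log₂0.8969 = 0.4787.
C = 1 − 0.4787 = 0.5213 bits per channel use.

0.5213 bits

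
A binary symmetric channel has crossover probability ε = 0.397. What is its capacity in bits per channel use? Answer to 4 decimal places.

0.0308 bits

Binary symmetric channel: C = 1 − h₂(ε) where h₂ is the binary entropy function.
h₂(0.397) = −0.397·log₂0.397 − 0.603·log₂0.603 = 0.9692.
C = 1 − 0.9692 = 0.0308 bits per channel use.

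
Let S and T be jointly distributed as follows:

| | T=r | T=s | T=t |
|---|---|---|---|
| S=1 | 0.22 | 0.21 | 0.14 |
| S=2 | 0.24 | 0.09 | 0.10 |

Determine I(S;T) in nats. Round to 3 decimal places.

0.019 nats

Marginals: p(S) = (0.5700, 0.4300), p(T) = (0.4600, 0.3000, 0.2400).
I(S;T) = H(S) + H(T) − H(S,T).
H(S) = 0.6833, H(T) = 1.0609, H(S,T) = 1.7256.
I(S;T) = 0.6833 + 1.0609 − 1.7256 = 0.019 nats.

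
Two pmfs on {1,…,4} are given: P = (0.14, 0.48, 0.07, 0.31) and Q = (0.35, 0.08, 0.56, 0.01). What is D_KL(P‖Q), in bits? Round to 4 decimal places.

2.3815 bits

D(P‖Q) = Σ p·log₂(p/q).
  0.14·log₂(0.14/0.35) = -0.18507
  0.48·log₂(0.48/0.08) = 1.24078
  0.07·log₂(0.07/0.56) = -0.21000
  0.31·log₂(0.31/0.01) = 1.53580
D(P‖Q) = 2.3815 bits.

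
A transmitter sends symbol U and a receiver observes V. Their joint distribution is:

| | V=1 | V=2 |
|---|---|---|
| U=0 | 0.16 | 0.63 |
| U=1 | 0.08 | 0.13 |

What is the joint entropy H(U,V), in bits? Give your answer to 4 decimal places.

H(U,V) = −Σ p(x,y)·log₂ p(x,y) over all 4 cells.
  cell (0,1): −0.16·log₂0.16 = 0.42302
  cell (0,2): −0.63·log₂0.63 = 0.41994
  cell (1,1): −0.08·log₂0.08 = 0.29151
  cell (1,2): −0.13·log₂0.13 = 0.38264
Sum = 1.5171 bits.

1.5171 bits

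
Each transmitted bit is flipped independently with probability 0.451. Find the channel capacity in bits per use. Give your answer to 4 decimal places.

Binary symmetric channel: C = 1 − h₂(ε) where h₂ is the binary entropy function.
h₂(0.451) = −0.451·log₂0.451 − 0.549·log₂0.549 = 0.9931.
C = 1 − 0.9931 = 0.0069 bits per channel use.

0.0069 bits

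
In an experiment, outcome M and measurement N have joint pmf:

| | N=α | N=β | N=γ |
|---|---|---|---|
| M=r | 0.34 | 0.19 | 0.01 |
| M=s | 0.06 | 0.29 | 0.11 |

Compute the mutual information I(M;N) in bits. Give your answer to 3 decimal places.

Marginals: p(M) = (0.5400, 0.4600), p(N) = (0.4000, 0.4800, 0.1200).
I(M;N) = Σ p(x,y)·log₂[p(x,y)/(p(x)p(y))].
  (r,α): 0.34·log₂(1.5741) = 0.2225
  (r,β): 0.19·log₂(0.7330) = -0.0851
  (r,γ): 0.01·log₂(0.1543) = -0.0270
  (s,α): 0.06·log₂(0.3261) = -0.0970
  (s,β): 0.29·log₂(1.3134) = 0.1141
  (s,γ): 0.11·log₂(1.9928) = 0.1094
Sum = 0.237 bits.

0.237 bits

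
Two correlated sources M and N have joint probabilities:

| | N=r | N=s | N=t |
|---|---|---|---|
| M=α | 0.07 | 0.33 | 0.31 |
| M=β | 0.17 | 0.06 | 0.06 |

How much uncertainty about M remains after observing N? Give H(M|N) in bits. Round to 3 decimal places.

Chain rule: H(M|N) = H(M,N) − H(N).
Marginals: p(M) = (0.7100, 0.2900), p(N) = (0.2400, 0.3900, 0.3700).
H(M,N) = 2.2418 bits; H(N) = 1.5547 bits.
H(M|N) = 2.2418 − 1.5547 = 0.687 bits.

0.687 bits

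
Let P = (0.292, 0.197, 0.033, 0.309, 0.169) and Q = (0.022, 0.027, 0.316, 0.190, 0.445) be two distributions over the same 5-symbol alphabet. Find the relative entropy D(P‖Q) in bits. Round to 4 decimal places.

D(P‖Q) = Σ p·log₂(p/q).
  0.292·log₂(0.292/0.022) = 1.08927
  0.197·log₂(0.197/0.027) = 0.56483
  0.033·log₂(0.033/0.316) = -0.10756
  0.309·log₂(0.309/0.190) = 0.21680
  0.169·log₂(0.169/0.445) = -0.23606
D(P‖Q) = 1.5273 bits.

1.5273 bits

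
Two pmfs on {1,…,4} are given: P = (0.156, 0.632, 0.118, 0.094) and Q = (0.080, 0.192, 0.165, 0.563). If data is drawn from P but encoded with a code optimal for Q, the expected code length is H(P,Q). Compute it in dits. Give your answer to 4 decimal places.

0.7399 dits

H(P,Q) = −Σ p·log₁₀ q.
  −0.156·log₁₀(0.080) = 0.17112
  −0.632·log₁₀(0.192) = 0.45295
  −0.118·log₁₀(0.165) = 0.09234
  −0.094·log₁₀(0.563) = 0.02345
H(P,Q) = 0.7399 dits.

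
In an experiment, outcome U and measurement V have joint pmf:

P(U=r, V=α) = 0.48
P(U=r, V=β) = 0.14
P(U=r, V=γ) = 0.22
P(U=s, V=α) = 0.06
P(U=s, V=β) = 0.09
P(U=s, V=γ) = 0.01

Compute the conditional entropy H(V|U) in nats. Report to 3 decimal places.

Marginals: p(U) = (0.8400, 0.1600), p(V) = (0.5400, 0.2300, 0.2300).
H(V|U) = Σ p(U) · H(V|U=·).
  U=r: p=0.8400, H(V|U=r) = 0.9693
  U=s: p=0.1600, H(V|U=s) = 0.8647
Weighted sum = 0.953 nats.

0.953 nats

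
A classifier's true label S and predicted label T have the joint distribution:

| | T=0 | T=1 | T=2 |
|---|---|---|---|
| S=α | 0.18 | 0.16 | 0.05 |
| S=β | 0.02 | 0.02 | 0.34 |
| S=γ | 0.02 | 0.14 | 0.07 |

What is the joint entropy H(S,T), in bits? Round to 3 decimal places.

H(S,T) = −Σ p(x,y)·log₂ p(x,y) over all 9 cells.
  cell (α,0): −0.18·log₂0.18 = 0.4453
  cell (α,1): −0.16·log₂0.16 = 0.4230
  cell (α,2): −0.05·log₂0.05 = 0.2161
  cell (β,0): −0.02·log₂0.02 = 0.1129
  cell (β,1): −0.02·log₂0.02 = 0.1129
  cell (β,2): −0.34·log₂0.34 = 0.5292
  cell (γ,0): −0.02·log₂0.02 = 0.1129
  cell (γ,1): −0.14·log₂0.14 = 0.3971
  cell (γ,2): −0.07·log₂0.07 = 0.2686
Sum = 2.618 bits.

2.618 bits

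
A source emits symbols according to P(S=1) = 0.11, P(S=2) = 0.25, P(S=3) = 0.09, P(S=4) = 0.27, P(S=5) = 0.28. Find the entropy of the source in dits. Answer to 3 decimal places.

H(S) = −Σ p·log₁₀ p.
  −(0.11)·log₁₀(0.11) = 0.1054
  −(0.25)·log₁₀(0.25) = 0.1505
  −(0.09)·log₁₀(0.09) = 0.0941
  −(0.27)·log₁₀(0.27) = 0.1535
  −(0.28)·log₁₀(0.28) = 0.1548
Sum: 0.1054 + 0.1505 + 0.0941 + 0.1535 + 0.1548 = 0.658 dits.

0.658 dits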